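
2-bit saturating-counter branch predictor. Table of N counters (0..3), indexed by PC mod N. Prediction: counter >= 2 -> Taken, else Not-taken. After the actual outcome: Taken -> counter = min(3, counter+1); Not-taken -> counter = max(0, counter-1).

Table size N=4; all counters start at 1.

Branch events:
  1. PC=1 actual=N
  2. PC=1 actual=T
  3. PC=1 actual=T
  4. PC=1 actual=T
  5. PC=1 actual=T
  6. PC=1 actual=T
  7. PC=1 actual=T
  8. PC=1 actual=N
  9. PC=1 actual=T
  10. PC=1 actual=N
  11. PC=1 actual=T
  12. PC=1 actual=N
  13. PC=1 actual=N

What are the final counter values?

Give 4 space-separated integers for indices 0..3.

Answer: 1 1 1 1

Derivation:
Ev 1: PC=1 idx=1 pred=N actual=N -> ctr[1]=0
Ev 2: PC=1 idx=1 pred=N actual=T -> ctr[1]=1
Ev 3: PC=1 idx=1 pred=N actual=T -> ctr[1]=2
Ev 4: PC=1 idx=1 pred=T actual=T -> ctr[1]=3
Ev 5: PC=1 idx=1 pred=T actual=T -> ctr[1]=3
Ev 6: PC=1 idx=1 pred=T actual=T -> ctr[1]=3
Ev 7: PC=1 idx=1 pred=T actual=T -> ctr[1]=3
Ev 8: PC=1 idx=1 pred=T actual=N -> ctr[1]=2
Ev 9: PC=1 idx=1 pred=T actual=T -> ctr[1]=3
Ev 10: PC=1 idx=1 pred=T actual=N -> ctr[1]=2
Ev 11: PC=1 idx=1 pred=T actual=T -> ctr[1]=3
Ev 12: PC=1 idx=1 pred=T actual=N -> ctr[1]=2
Ev 13: PC=1 idx=1 pred=T actual=N -> ctr[1]=1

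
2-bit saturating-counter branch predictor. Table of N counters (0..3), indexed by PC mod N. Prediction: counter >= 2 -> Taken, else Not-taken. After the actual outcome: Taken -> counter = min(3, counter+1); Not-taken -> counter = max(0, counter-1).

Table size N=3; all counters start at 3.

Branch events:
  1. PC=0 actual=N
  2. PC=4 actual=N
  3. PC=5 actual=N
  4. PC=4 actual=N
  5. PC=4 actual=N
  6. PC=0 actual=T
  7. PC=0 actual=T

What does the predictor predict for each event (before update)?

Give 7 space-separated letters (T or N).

Ev 1: PC=0 idx=0 pred=T actual=N -> ctr[0]=2
Ev 2: PC=4 idx=1 pred=T actual=N -> ctr[1]=2
Ev 3: PC=5 idx=2 pred=T actual=N -> ctr[2]=2
Ev 4: PC=4 idx=1 pred=T actual=N -> ctr[1]=1
Ev 5: PC=4 idx=1 pred=N actual=N -> ctr[1]=0
Ev 6: PC=0 idx=0 pred=T actual=T -> ctr[0]=3
Ev 7: PC=0 idx=0 pred=T actual=T -> ctr[0]=3

Answer: T T T T N T T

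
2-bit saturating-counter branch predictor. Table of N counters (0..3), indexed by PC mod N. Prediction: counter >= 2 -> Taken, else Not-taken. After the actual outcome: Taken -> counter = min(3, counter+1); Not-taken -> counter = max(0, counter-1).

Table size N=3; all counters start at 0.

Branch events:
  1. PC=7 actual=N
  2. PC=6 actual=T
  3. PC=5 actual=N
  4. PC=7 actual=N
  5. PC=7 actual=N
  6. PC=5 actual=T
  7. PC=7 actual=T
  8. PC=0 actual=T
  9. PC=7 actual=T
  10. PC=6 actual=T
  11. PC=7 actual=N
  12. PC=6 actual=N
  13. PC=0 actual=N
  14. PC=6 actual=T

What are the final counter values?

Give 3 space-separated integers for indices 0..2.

Ev 1: PC=7 idx=1 pred=N actual=N -> ctr[1]=0
Ev 2: PC=6 idx=0 pred=N actual=T -> ctr[0]=1
Ev 3: PC=5 idx=2 pred=N actual=N -> ctr[2]=0
Ev 4: PC=7 idx=1 pred=N actual=N -> ctr[1]=0
Ev 5: PC=7 idx=1 pred=N actual=N -> ctr[1]=0
Ev 6: PC=5 idx=2 pred=N actual=T -> ctr[2]=1
Ev 7: PC=7 idx=1 pred=N actual=T -> ctr[1]=1
Ev 8: PC=0 idx=0 pred=N actual=T -> ctr[0]=2
Ev 9: PC=7 idx=1 pred=N actual=T -> ctr[1]=2
Ev 10: PC=6 idx=0 pred=T actual=T -> ctr[0]=3
Ev 11: PC=7 idx=1 pred=T actual=N -> ctr[1]=1
Ev 12: PC=6 idx=0 pred=T actual=N -> ctr[0]=2
Ev 13: PC=0 idx=0 pred=T actual=N -> ctr[0]=1
Ev 14: PC=6 idx=0 pred=N actual=T -> ctr[0]=2

Answer: 2 1 1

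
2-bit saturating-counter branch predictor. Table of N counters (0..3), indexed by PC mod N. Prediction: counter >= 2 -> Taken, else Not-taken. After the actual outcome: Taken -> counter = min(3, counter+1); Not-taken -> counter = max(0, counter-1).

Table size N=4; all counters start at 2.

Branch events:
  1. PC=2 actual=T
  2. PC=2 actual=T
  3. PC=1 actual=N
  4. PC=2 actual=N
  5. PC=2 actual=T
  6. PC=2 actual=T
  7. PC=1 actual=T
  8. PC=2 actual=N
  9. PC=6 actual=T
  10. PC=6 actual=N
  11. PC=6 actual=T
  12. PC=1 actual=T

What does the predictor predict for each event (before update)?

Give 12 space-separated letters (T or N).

Ev 1: PC=2 idx=2 pred=T actual=T -> ctr[2]=3
Ev 2: PC=2 idx=2 pred=T actual=T -> ctr[2]=3
Ev 3: PC=1 idx=1 pred=T actual=N -> ctr[1]=1
Ev 4: PC=2 idx=2 pred=T actual=N -> ctr[2]=2
Ev 5: PC=2 idx=2 pred=T actual=T -> ctr[2]=3
Ev 6: PC=2 idx=2 pred=T actual=T -> ctr[2]=3
Ev 7: PC=1 idx=1 pred=N actual=T -> ctr[1]=2
Ev 8: PC=2 idx=2 pred=T actual=N -> ctr[2]=2
Ev 9: PC=6 idx=2 pred=T actual=T -> ctr[2]=3
Ev 10: PC=6 idx=2 pred=T actual=N -> ctr[2]=2
Ev 11: PC=6 idx=2 pred=T actual=T -> ctr[2]=3
Ev 12: PC=1 idx=1 pred=T actual=T -> ctr[1]=3

Answer: T T T T T T N T T T T T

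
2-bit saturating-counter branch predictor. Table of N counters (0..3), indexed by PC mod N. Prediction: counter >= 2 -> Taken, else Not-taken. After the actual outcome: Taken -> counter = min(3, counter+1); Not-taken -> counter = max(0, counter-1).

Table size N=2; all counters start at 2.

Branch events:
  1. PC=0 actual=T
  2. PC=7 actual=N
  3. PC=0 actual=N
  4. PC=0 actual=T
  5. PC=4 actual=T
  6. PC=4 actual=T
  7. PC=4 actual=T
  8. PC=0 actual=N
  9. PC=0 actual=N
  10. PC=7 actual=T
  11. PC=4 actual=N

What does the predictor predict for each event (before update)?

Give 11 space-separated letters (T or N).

Ev 1: PC=0 idx=0 pred=T actual=T -> ctr[0]=3
Ev 2: PC=7 idx=1 pred=T actual=N -> ctr[1]=1
Ev 3: PC=0 idx=0 pred=T actual=N -> ctr[0]=2
Ev 4: PC=0 idx=0 pred=T actual=T -> ctr[0]=3
Ev 5: PC=4 idx=0 pred=T actual=T -> ctr[0]=3
Ev 6: PC=4 idx=0 pred=T actual=T -> ctr[0]=3
Ev 7: PC=4 idx=0 pred=T actual=T -> ctr[0]=3
Ev 8: PC=0 idx=0 pred=T actual=N -> ctr[0]=2
Ev 9: PC=0 idx=0 pred=T actual=N -> ctr[0]=1
Ev 10: PC=7 idx=1 pred=N actual=T -> ctr[1]=2
Ev 11: PC=4 idx=0 pred=N actual=N -> ctr[0]=0

Answer: T T T T T T T T T N N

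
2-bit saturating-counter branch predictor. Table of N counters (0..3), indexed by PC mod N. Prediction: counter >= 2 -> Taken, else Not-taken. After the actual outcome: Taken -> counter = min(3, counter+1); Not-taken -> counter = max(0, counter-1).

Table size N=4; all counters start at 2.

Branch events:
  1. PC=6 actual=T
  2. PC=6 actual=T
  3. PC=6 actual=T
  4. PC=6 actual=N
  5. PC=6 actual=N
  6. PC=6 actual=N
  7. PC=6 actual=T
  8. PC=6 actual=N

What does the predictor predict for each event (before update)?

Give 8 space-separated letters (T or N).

Answer: T T T T T N N N

Derivation:
Ev 1: PC=6 idx=2 pred=T actual=T -> ctr[2]=3
Ev 2: PC=6 idx=2 pred=T actual=T -> ctr[2]=3
Ev 3: PC=6 idx=2 pred=T actual=T -> ctr[2]=3
Ev 4: PC=6 idx=2 pred=T actual=N -> ctr[2]=2
Ev 5: PC=6 idx=2 pred=T actual=N -> ctr[2]=1
Ev 6: PC=6 idx=2 pred=N actual=N -> ctr[2]=0
Ev 7: PC=6 idx=2 pred=N actual=T -> ctr[2]=1
Ev 8: PC=6 idx=2 pred=N actual=N -> ctr[2]=0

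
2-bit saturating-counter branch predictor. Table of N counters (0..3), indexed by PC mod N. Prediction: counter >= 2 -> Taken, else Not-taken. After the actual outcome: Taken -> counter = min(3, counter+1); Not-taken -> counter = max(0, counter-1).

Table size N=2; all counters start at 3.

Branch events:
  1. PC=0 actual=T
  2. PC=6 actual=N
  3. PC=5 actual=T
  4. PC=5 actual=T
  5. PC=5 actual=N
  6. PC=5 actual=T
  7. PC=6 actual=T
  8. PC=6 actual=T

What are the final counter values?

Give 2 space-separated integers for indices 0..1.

Ev 1: PC=0 idx=0 pred=T actual=T -> ctr[0]=3
Ev 2: PC=6 idx=0 pred=T actual=N -> ctr[0]=2
Ev 3: PC=5 idx=1 pred=T actual=T -> ctr[1]=3
Ev 4: PC=5 idx=1 pred=T actual=T -> ctr[1]=3
Ev 5: PC=5 idx=1 pred=T actual=N -> ctr[1]=2
Ev 6: PC=5 idx=1 pred=T actual=T -> ctr[1]=3
Ev 7: PC=6 idx=0 pred=T actual=T -> ctr[0]=3
Ev 8: PC=6 idx=0 pred=T actual=T -> ctr[0]=3

Answer: 3 3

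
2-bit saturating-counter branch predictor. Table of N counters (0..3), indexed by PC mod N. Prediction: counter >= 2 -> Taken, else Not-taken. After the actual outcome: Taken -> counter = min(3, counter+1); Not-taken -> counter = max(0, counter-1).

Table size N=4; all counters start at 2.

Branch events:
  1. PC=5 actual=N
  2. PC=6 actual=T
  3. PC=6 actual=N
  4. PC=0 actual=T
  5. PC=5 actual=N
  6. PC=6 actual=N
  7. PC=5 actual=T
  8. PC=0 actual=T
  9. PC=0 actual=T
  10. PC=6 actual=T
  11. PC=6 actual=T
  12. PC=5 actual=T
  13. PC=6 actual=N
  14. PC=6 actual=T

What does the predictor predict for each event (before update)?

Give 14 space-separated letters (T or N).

Answer: T T T T N T N T T N T N T T

Derivation:
Ev 1: PC=5 idx=1 pred=T actual=N -> ctr[1]=1
Ev 2: PC=6 idx=2 pred=T actual=T -> ctr[2]=3
Ev 3: PC=6 idx=2 pred=T actual=N -> ctr[2]=2
Ev 4: PC=0 idx=0 pred=T actual=T -> ctr[0]=3
Ev 5: PC=5 idx=1 pred=N actual=N -> ctr[1]=0
Ev 6: PC=6 idx=2 pred=T actual=N -> ctr[2]=1
Ev 7: PC=5 idx=1 pred=N actual=T -> ctr[1]=1
Ev 8: PC=0 idx=0 pred=T actual=T -> ctr[0]=3
Ev 9: PC=0 idx=0 pred=T actual=T -> ctr[0]=3
Ev 10: PC=6 idx=2 pred=N actual=T -> ctr[2]=2
Ev 11: PC=6 idx=2 pred=T actual=T -> ctr[2]=3
Ev 12: PC=5 idx=1 pred=N actual=T -> ctr[1]=2
Ev 13: PC=6 idx=2 pred=T actual=N -> ctr[2]=2
Ev 14: PC=6 idx=2 pred=T actual=T -> ctr[2]=3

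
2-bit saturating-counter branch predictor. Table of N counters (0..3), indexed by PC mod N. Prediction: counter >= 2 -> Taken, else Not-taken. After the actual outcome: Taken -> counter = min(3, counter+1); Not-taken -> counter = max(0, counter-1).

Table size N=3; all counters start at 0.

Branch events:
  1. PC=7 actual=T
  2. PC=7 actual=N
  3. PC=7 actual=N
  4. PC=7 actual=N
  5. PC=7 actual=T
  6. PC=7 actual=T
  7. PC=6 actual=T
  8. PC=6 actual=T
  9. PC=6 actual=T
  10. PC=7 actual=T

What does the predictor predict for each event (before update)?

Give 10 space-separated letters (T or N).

Answer: N N N N N N N N T T

Derivation:
Ev 1: PC=7 idx=1 pred=N actual=T -> ctr[1]=1
Ev 2: PC=7 idx=1 pred=N actual=N -> ctr[1]=0
Ev 3: PC=7 idx=1 pred=N actual=N -> ctr[1]=0
Ev 4: PC=7 idx=1 pred=N actual=N -> ctr[1]=0
Ev 5: PC=7 idx=1 pred=N actual=T -> ctr[1]=1
Ev 6: PC=7 idx=1 pred=N actual=T -> ctr[1]=2
Ev 7: PC=6 idx=0 pred=N actual=T -> ctr[0]=1
Ev 8: PC=6 idx=0 pred=N actual=T -> ctr[0]=2
Ev 9: PC=6 idx=0 pred=T actual=T -> ctr[0]=3
Ev 10: PC=7 idx=1 pred=T actual=T -> ctr[1]=3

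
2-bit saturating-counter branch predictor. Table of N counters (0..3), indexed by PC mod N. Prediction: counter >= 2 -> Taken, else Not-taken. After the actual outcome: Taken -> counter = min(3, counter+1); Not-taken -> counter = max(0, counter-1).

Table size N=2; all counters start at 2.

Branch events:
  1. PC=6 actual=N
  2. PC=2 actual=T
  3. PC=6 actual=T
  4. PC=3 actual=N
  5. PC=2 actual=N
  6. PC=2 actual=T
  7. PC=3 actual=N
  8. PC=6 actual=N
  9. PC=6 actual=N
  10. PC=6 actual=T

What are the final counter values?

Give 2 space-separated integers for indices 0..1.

Answer: 2 0

Derivation:
Ev 1: PC=6 idx=0 pred=T actual=N -> ctr[0]=1
Ev 2: PC=2 idx=0 pred=N actual=T -> ctr[0]=2
Ev 3: PC=6 idx=0 pred=T actual=T -> ctr[0]=3
Ev 4: PC=3 idx=1 pred=T actual=N -> ctr[1]=1
Ev 5: PC=2 idx=0 pred=T actual=N -> ctr[0]=2
Ev 6: PC=2 idx=0 pred=T actual=T -> ctr[0]=3
Ev 7: PC=3 idx=1 pred=N actual=N -> ctr[1]=0
Ev 8: PC=6 idx=0 pred=T actual=N -> ctr[0]=2
Ev 9: PC=6 idx=0 pred=T actual=N -> ctr[0]=1
Ev 10: PC=6 idx=0 pred=N actual=T -> ctr[0]=2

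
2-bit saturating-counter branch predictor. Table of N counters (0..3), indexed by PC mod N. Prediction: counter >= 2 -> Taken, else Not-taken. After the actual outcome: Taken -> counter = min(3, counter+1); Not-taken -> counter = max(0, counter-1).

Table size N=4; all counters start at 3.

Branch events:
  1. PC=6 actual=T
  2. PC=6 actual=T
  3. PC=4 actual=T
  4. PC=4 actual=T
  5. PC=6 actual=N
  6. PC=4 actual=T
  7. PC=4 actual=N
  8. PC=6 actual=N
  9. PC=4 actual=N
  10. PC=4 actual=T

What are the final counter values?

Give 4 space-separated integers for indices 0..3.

Answer: 2 3 1 3

Derivation:
Ev 1: PC=6 idx=2 pred=T actual=T -> ctr[2]=3
Ev 2: PC=6 idx=2 pred=T actual=T -> ctr[2]=3
Ev 3: PC=4 idx=0 pred=T actual=T -> ctr[0]=3
Ev 4: PC=4 idx=0 pred=T actual=T -> ctr[0]=3
Ev 5: PC=6 idx=2 pred=T actual=N -> ctr[2]=2
Ev 6: PC=4 idx=0 pred=T actual=T -> ctr[0]=3
Ev 7: PC=4 idx=0 pred=T actual=N -> ctr[0]=2
Ev 8: PC=6 idx=2 pred=T actual=N -> ctr[2]=1
Ev 9: PC=4 idx=0 pred=T actual=N -> ctr[0]=1
Ev 10: PC=4 idx=0 pred=N actual=T -> ctr[0]=2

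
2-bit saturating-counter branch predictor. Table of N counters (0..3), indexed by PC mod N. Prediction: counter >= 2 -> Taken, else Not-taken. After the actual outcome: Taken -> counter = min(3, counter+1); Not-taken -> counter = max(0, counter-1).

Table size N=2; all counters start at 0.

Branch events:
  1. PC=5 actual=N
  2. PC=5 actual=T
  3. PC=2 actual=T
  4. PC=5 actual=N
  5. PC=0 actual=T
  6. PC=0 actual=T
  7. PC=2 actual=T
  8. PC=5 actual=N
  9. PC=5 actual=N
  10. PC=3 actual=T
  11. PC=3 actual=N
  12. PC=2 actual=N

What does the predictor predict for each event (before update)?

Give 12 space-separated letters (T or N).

Ev 1: PC=5 idx=1 pred=N actual=N -> ctr[1]=0
Ev 2: PC=5 idx=1 pred=N actual=T -> ctr[1]=1
Ev 3: PC=2 idx=0 pred=N actual=T -> ctr[0]=1
Ev 4: PC=5 idx=1 pred=N actual=N -> ctr[1]=0
Ev 5: PC=0 idx=0 pred=N actual=T -> ctr[0]=2
Ev 6: PC=0 idx=0 pred=T actual=T -> ctr[0]=3
Ev 7: PC=2 idx=0 pred=T actual=T -> ctr[0]=3
Ev 8: PC=5 idx=1 pred=N actual=N -> ctr[1]=0
Ev 9: PC=5 idx=1 pred=N actual=N -> ctr[1]=0
Ev 10: PC=3 idx=1 pred=N actual=T -> ctr[1]=1
Ev 11: PC=3 idx=1 pred=N actual=N -> ctr[1]=0
Ev 12: PC=2 idx=0 pred=T actual=N -> ctr[0]=2

Answer: N N N N N T T N N N N T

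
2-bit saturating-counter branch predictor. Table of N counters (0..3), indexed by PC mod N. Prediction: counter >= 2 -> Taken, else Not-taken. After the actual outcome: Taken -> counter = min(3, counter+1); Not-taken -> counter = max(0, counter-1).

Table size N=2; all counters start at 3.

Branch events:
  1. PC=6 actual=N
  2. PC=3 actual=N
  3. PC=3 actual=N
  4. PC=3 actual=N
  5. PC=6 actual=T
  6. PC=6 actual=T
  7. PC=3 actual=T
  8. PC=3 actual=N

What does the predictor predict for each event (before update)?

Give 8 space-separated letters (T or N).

Answer: T T T N T T N N

Derivation:
Ev 1: PC=6 idx=0 pred=T actual=N -> ctr[0]=2
Ev 2: PC=3 idx=1 pred=T actual=N -> ctr[1]=2
Ev 3: PC=3 idx=1 pred=T actual=N -> ctr[1]=1
Ev 4: PC=3 idx=1 pred=N actual=N -> ctr[1]=0
Ev 5: PC=6 idx=0 pred=T actual=T -> ctr[0]=3
Ev 6: PC=6 idx=0 pred=T actual=T -> ctr[0]=3
Ev 7: PC=3 idx=1 pred=N actual=T -> ctr[1]=1
Ev 8: PC=3 idx=1 pred=N actual=N -> ctr[1]=0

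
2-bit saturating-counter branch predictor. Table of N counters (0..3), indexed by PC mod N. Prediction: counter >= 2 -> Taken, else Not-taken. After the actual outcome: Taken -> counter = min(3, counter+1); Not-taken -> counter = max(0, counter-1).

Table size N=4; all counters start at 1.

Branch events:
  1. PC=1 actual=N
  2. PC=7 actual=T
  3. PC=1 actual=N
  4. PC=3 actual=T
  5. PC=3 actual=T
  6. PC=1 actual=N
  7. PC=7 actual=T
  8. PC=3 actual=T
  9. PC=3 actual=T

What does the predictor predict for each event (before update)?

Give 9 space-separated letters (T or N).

Answer: N N N T T N T T T

Derivation:
Ev 1: PC=1 idx=1 pred=N actual=N -> ctr[1]=0
Ev 2: PC=7 idx=3 pred=N actual=T -> ctr[3]=2
Ev 3: PC=1 idx=1 pred=N actual=N -> ctr[1]=0
Ev 4: PC=3 idx=3 pred=T actual=T -> ctr[3]=3
Ev 5: PC=3 idx=3 pred=T actual=T -> ctr[3]=3
Ev 6: PC=1 idx=1 pred=N actual=N -> ctr[1]=0
Ev 7: PC=7 idx=3 pred=T actual=T -> ctr[3]=3
Ev 8: PC=3 idx=3 pred=T actual=T -> ctr[3]=3
Ev 9: PC=3 idx=3 pred=T actual=T -> ctr[3]=3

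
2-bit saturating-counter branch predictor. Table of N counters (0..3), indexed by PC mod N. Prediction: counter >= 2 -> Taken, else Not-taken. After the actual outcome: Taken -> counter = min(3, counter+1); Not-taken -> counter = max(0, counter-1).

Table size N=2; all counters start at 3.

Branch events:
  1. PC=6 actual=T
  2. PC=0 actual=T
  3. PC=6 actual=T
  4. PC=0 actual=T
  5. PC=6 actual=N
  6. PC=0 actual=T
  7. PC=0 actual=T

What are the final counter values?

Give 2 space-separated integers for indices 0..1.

Ev 1: PC=6 idx=0 pred=T actual=T -> ctr[0]=3
Ev 2: PC=0 idx=0 pred=T actual=T -> ctr[0]=3
Ev 3: PC=6 idx=0 pred=T actual=T -> ctr[0]=3
Ev 4: PC=0 idx=0 pred=T actual=T -> ctr[0]=3
Ev 5: PC=6 idx=0 pred=T actual=N -> ctr[0]=2
Ev 6: PC=0 idx=0 pred=T actual=T -> ctr[0]=3
Ev 7: PC=0 idx=0 pred=T actual=T -> ctr[0]=3

Answer: 3 3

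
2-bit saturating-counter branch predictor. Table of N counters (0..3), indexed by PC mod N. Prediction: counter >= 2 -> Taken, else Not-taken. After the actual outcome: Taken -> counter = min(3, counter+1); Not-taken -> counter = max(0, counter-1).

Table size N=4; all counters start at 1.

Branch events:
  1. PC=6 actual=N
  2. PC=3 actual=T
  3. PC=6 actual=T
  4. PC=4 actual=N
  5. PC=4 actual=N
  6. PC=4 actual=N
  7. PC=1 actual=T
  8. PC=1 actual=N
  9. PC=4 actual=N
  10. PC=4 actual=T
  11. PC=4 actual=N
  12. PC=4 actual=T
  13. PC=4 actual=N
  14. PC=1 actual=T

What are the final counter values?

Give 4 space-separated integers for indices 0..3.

Answer: 0 2 1 2

Derivation:
Ev 1: PC=6 idx=2 pred=N actual=N -> ctr[2]=0
Ev 2: PC=3 idx=3 pred=N actual=T -> ctr[3]=2
Ev 3: PC=6 idx=2 pred=N actual=T -> ctr[2]=1
Ev 4: PC=4 idx=0 pred=N actual=N -> ctr[0]=0
Ev 5: PC=4 idx=0 pred=N actual=N -> ctr[0]=0
Ev 6: PC=4 idx=0 pred=N actual=N -> ctr[0]=0
Ev 7: PC=1 idx=1 pred=N actual=T -> ctr[1]=2
Ev 8: PC=1 idx=1 pred=T actual=N -> ctr[1]=1
Ev 9: PC=4 idx=0 pred=N actual=N -> ctr[0]=0
Ev 10: PC=4 idx=0 pred=N actual=T -> ctr[0]=1
Ev 11: PC=4 idx=0 pred=N actual=N -> ctr[0]=0
Ev 12: PC=4 idx=0 pred=N actual=T -> ctr[0]=1
Ev 13: PC=4 idx=0 pred=N actual=N -> ctr[0]=0
Ev 14: PC=1 idx=1 pred=N actual=T -> ctr[1]=2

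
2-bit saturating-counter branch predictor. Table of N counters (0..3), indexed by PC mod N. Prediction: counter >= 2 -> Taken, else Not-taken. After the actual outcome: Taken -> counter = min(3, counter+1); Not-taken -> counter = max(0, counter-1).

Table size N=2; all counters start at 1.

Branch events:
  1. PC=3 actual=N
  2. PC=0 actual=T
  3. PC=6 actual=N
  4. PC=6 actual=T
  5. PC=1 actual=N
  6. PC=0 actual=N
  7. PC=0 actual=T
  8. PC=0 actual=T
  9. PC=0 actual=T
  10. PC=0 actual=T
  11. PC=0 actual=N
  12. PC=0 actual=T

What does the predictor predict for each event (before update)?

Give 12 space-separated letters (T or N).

Answer: N N T N N T N T T T T T

Derivation:
Ev 1: PC=3 idx=1 pred=N actual=N -> ctr[1]=0
Ev 2: PC=0 idx=0 pred=N actual=T -> ctr[0]=2
Ev 3: PC=6 idx=0 pred=T actual=N -> ctr[0]=1
Ev 4: PC=6 idx=0 pred=N actual=T -> ctr[0]=2
Ev 5: PC=1 idx=1 pred=N actual=N -> ctr[1]=0
Ev 6: PC=0 idx=0 pred=T actual=N -> ctr[0]=1
Ev 7: PC=0 idx=0 pred=N actual=T -> ctr[0]=2
Ev 8: PC=0 idx=0 pred=T actual=T -> ctr[0]=3
Ev 9: PC=0 idx=0 pred=T actual=T -> ctr[0]=3
Ev 10: PC=0 idx=0 pred=T actual=T -> ctr[0]=3
Ev 11: PC=0 idx=0 pred=T actual=N -> ctr[0]=2
Ev 12: PC=0 idx=0 pred=T actual=T -> ctr[0]=3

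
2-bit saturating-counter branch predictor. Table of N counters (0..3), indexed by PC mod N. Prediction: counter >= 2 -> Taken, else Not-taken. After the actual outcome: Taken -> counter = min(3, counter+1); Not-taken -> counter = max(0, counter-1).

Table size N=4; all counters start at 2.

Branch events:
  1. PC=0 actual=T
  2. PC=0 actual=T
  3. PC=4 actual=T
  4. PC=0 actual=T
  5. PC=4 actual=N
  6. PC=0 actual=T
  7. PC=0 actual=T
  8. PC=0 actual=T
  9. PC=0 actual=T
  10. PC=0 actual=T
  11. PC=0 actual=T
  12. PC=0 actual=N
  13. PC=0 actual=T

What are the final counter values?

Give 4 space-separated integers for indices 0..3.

Ev 1: PC=0 idx=0 pred=T actual=T -> ctr[0]=3
Ev 2: PC=0 idx=0 pred=T actual=T -> ctr[0]=3
Ev 3: PC=4 idx=0 pred=T actual=T -> ctr[0]=3
Ev 4: PC=0 idx=0 pred=T actual=T -> ctr[0]=3
Ev 5: PC=4 idx=0 pred=T actual=N -> ctr[0]=2
Ev 6: PC=0 idx=0 pred=T actual=T -> ctr[0]=3
Ev 7: PC=0 idx=0 pred=T actual=T -> ctr[0]=3
Ev 8: PC=0 idx=0 pred=T actual=T -> ctr[0]=3
Ev 9: PC=0 idx=0 pred=T actual=T -> ctr[0]=3
Ev 10: PC=0 idx=0 pred=T actual=T -> ctr[0]=3
Ev 11: PC=0 idx=0 pred=T actual=T -> ctr[0]=3
Ev 12: PC=0 idx=0 pred=T actual=N -> ctr[0]=2
Ev 13: PC=0 idx=0 pred=T actual=T -> ctr[0]=3

Answer: 3 2 2 2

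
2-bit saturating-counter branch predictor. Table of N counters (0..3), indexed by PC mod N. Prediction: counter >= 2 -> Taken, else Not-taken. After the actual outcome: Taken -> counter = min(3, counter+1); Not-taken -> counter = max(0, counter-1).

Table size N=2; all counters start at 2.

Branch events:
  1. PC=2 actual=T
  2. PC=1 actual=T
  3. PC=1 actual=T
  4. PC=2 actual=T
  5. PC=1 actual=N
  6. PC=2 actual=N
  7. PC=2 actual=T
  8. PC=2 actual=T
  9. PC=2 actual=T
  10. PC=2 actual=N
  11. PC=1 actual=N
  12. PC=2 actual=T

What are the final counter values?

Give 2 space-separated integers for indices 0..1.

Ev 1: PC=2 idx=0 pred=T actual=T -> ctr[0]=3
Ev 2: PC=1 idx=1 pred=T actual=T -> ctr[1]=3
Ev 3: PC=1 idx=1 pred=T actual=T -> ctr[1]=3
Ev 4: PC=2 idx=0 pred=T actual=T -> ctr[0]=3
Ev 5: PC=1 idx=1 pred=T actual=N -> ctr[1]=2
Ev 6: PC=2 idx=0 pred=T actual=N -> ctr[0]=2
Ev 7: PC=2 idx=0 pred=T actual=T -> ctr[0]=3
Ev 8: PC=2 idx=0 pred=T actual=T -> ctr[0]=3
Ev 9: PC=2 idx=0 pred=T actual=T -> ctr[0]=3
Ev 10: PC=2 idx=0 pred=T actual=N -> ctr[0]=2
Ev 11: PC=1 idx=1 pred=T actual=N -> ctr[1]=1
Ev 12: PC=2 idx=0 pred=T actual=T -> ctr[0]=3

Answer: 3 1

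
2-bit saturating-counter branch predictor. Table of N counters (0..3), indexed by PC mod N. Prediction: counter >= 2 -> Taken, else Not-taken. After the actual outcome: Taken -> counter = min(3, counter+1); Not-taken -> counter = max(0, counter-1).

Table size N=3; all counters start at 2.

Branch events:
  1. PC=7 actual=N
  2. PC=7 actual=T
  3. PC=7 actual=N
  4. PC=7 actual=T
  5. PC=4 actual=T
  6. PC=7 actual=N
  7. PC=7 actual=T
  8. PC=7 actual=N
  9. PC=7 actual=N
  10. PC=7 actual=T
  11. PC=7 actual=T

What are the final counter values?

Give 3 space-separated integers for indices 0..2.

Ev 1: PC=7 idx=1 pred=T actual=N -> ctr[1]=1
Ev 2: PC=7 idx=1 pred=N actual=T -> ctr[1]=2
Ev 3: PC=7 idx=1 pred=T actual=N -> ctr[1]=1
Ev 4: PC=7 idx=1 pred=N actual=T -> ctr[1]=2
Ev 5: PC=4 idx=1 pred=T actual=T -> ctr[1]=3
Ev 6: PC=7 idx=1 pred=T actual=N -> ctr[1]=2
Ev 7: PC=7 idx=1 pred=T actual=T -> ctr[1]=3
Ev 8: PC=7 idx=1 pred=T actual=N -> ctr[1]=2
Ev 9: PC=7 idx=1 pred=T actual=N -> ctr[1]=1
Ev 10: PC=7 idx=1 pred=N actual=T -> ctr[1]=2
Ev 11: PC=7 idx=1 pred=T actual=T -> ctr[1]=3

Answer: 2 3 2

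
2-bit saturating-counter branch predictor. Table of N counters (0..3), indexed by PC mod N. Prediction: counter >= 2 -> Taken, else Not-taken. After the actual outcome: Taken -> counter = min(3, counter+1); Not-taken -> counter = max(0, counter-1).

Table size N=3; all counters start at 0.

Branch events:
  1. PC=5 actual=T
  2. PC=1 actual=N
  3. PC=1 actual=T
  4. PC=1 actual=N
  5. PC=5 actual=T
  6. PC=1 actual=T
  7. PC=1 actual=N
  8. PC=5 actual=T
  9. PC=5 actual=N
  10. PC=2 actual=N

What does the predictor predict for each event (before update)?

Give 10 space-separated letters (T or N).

Ev 1: PC=5 idx=2 pred=N actual=T -> ctr[2]=1
Ev 2: PC=1 idx=1 pred=N actual=N -> ctr[1]=0
Ev 3: PC=1 idx=1 pred=N actual=T -> ctr[1]=1
Ev 4: PC=1 idx=1 pred=N actual=N -> ctr[1]=0
Ev 5: PC=5 idx=2 pred=N actual=T -> ctr[2]=2
Ev 6: PC=1 idx=1 pred=N actual=T -> ctr[1]=1
Ev 7: PC=1 idx=1 pred=N actual=N -> ctr[1]=0
Ev 8: PC=5 idx=2 pred=T actual=T -> ctr[2]=3
Ev 9: PC=5 idx=2 pred=T actual=N -> ctr[2]=2
Ev 10: PC=2 idx=2 pred=T actual=N -> ctr[2]=1

Answer: N N N N N N N T T T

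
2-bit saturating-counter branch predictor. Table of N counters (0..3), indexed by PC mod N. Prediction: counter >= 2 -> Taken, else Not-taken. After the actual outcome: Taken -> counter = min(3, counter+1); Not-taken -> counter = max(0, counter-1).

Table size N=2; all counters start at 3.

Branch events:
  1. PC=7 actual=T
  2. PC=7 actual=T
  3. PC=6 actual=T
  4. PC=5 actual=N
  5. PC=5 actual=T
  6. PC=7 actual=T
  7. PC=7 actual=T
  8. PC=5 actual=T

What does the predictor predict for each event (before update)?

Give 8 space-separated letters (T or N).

Answer: T T T T T T T T

Derivation:
Ev 1: PC=7 idx=1 pred=T actual=T -> ctr[1]=3
Ev 2: PC=7 idx=1 pred=T actual=T -> ctr[1]=3
Ev 3: PC=6 idx=0 pred=T actual=T -> ctr[0]=3
Ev 4: PC=5 idx=1 pred=T actual=N -> ctr[1]=2
Ev 5: PC=5 idx=1 pred=T actual=T -> ctr[1]=3
Ev 6: PC=7 idx=1 pred=T actual=T -> ctr[1]=3
Ev 7: PC=7 idx=1 pred=T actual=T -> ctr[1]=3
Ev 8: PC=5 idx=1 pred=T actual=T -> ctr[1]=3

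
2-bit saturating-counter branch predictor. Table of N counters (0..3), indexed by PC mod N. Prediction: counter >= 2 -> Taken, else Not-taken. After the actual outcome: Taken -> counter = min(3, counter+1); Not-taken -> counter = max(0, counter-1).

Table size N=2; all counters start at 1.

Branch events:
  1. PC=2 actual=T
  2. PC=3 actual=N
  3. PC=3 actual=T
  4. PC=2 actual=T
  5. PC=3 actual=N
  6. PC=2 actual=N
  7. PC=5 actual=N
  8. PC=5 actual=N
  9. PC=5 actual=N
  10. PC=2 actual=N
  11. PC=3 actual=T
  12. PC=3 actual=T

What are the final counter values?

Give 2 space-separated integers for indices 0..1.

Ev 1: PC=2 idx=0 pred=N actual=T -> ctr[0]=2
Ev 2: PC=3 idx=1 pred=N actual=N -> ctr[1]=0
Ev 3: PC=3 idx=1 pred=N actual=T -> ctr[1]=1
Ev 4: PC=2 idx=0 pred=T actual=T -> ctr[0]=3
Ev 5: PC=3 idx=1 pred=N actual=N -> ctr[1]=0
Ev 6: PC=2 idx=0 pred=T actual=N -> ctr[0]=2
Ev 7: PC=5 idx=1 pred=N actual=N -> ctr[1]=0
Ev 8: PC=5 idx=1 pred=N actual=N -> ctr[1]=0
Ev 9: PC=5 idx=1 pred=N actual=N -> ctr[1]=0
Ev 10: PC=2 idx=0 pred=T actual=N -> ctr[0]=1
Ev 11: PC=3 idx=1 pred=N actual=T -> ctr[1]=1
Ev 12: PC=3 idx=1 pred=N actual=T -> ctr[1]=2

Answer: 1 2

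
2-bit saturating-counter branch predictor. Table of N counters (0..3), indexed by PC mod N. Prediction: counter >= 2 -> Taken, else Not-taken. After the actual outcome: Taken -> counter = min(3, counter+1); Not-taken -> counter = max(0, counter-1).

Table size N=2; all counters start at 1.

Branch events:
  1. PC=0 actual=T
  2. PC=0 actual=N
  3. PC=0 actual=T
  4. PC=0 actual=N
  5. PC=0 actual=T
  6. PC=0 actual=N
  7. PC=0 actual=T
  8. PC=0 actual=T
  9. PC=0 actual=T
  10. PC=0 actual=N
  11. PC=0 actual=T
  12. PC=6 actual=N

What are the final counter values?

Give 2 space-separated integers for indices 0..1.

Ev 1: PC=0 idx=0 pred=N actual=T -> ctr[0]=2
Ev 2: PC=0 idx=0 pred=T actual=N -> ctr[0]=1
Ev 3: PC=0 idx=0 pred=N actual=T -> ctr[0]=2
Ev 4: PC=0 idx=0 pred=T actual=N -> ctr[0]=1
Ev 5: PC=0 idx=0 pred=N actual=T -> ctr[0]=2
Ev 6: PC=0 idx=0 pred=T actual=N -> ctr[0]=1
Ev 7: PC=0 idx=0 pred=N actual=T -> ctr[0]=2
Ev 8: PC=0 idx=0 pred=T actual=T -> ctr[0]=3
Ev 9: PC=0 idx=0 pred=T actual=T -> ctr[0]=3
Ev 10: PC=0 idx=0 pred=T actual=N -> ctr[0]=2
Ev 11: PC=0 idx=0 pred=T actual=T -> ctr[0]=3
Ev 12: PC=6 idx=0 pred=T actual=N -> ctr[0]=2

Answer: 2 1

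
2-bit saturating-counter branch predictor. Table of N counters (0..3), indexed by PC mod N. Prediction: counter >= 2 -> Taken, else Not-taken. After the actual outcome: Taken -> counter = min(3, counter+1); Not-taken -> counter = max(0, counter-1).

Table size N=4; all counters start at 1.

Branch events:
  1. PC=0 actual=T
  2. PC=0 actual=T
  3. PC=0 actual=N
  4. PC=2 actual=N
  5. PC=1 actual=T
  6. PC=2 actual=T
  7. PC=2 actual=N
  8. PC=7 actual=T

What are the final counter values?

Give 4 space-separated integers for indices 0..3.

Ev 1: PC=0 idx=0 pred=N actual=T -> ctr[0]=2
Ev 2: PC=0 idx=0 pred=T actual=T -> ctr[0]=3
Ev 3: PC=0 idx=0 pred=T actual=N -> ctr[0]=2
Ev 4: PC=2 idx=2 pred=N actual=N -> ctr[2]=0
Ev 5: PC=1 idx=1 pred=N actual=T -> ctr[1]=2
Ev 6: PC=2 idx=2 pred=N actual=T -> ctr[2]=1
Ev 7: PC=2 idx=2 pred=N actual=N -> ctr[2]=0
Ev 8: PC=7 idx=3 pred=N actual=T -> ctr[3]=2

Answer: 2 2 0 2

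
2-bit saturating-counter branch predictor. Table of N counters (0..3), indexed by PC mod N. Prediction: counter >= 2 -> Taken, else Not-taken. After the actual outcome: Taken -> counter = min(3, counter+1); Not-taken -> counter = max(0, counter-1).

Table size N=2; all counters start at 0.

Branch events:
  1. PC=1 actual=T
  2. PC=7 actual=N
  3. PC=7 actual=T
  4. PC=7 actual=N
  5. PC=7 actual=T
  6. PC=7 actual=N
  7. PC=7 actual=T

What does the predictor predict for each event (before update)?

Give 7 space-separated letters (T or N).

Ev 1: PC=1 idx=1 pred=N actual=T -> ctr[1]=1
Ev 2: PC=7 idx=1 pred=N actual=N -> ctr[1]=0
Ev 3: PC=7 idx=1 pred=N actual=T -> ctr[1]=1
Ev 4: PC=7 idx=1 pred=N actual=N -> ctr[1]=0
Ev 5: PC=7 idx=1 pred=N actual=T -> ctr[1]=1
Ev 6: PC=7 idx=1 pred=N actual=N -> ctr[1]=0
Ev 7: PC=7 idx=1 pred=N actual=T -> ctr[1]=1

Answer: N N N N N N N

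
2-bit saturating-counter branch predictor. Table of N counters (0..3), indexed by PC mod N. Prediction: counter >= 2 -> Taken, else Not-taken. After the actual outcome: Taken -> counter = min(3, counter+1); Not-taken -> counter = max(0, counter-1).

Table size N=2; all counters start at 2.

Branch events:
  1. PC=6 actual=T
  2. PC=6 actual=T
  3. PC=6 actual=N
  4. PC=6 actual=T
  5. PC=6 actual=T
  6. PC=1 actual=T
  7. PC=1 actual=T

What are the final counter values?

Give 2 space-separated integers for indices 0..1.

Ev 1: PC=6 idx=0 pred=T actual=T -> ctr[0]=3
Ev 2: PC=6 idx=0 pred=T actual=T -> ctr[0]=3
Ev 3: PC=6 idx=0 pred=T actual=N -> ctr[0]=2
Ev 4: PC=6 idx=0 pred=T actual=T -> ctr[0]=3
Ev 5: PC=6 idx=0 pred=T actual=T -> ctr[0]=3
Ev 6: PC=1 idx=1 pred=T actual=T -> ctr[1]=3
Ev 7: PC=1 idx=1 pred=T actual=T -> ctr[1]=3

Answer: 3 3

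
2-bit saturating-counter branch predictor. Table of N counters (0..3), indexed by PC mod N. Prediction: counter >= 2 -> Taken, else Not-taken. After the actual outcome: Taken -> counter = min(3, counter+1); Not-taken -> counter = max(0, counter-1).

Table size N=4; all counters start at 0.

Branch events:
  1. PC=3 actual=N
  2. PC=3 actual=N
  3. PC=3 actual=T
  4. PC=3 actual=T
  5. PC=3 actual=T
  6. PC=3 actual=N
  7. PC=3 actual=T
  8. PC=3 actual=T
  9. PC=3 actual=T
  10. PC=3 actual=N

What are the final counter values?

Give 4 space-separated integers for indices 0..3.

Ev 1: PC=3 idx=3 pred=N actual=N -> ctr[3]=0
Ev 2: PC=3 idx=3 pred=N actual=N -> ctr[3]=0
Ev 3: PC=3 idx=3 pred=N actual=T -> ctr[3]=1
Ev 4: PC=3 idx=3 pred=N actual=T -> ctr[3]=2
Ev 5: PC=3 idx=3 pred=T actual=T -> ctr[3]=3
Ev 6: PC=3 idx=3 pred=T actual=N -> ctr[3]=2
Ev 7: PC=3 idx=3 pred=T actual=T -> ctr[3]=3
Ev 8: PC=3 idx=3 pred=T actual=T -> ctr[3]=3
Ev 9: PC=3 idx=3 pred=T actual=T -> ctr[3]=3
Ev 10: PC=3 idx=3 pred=T actual=N -> ctr[3]=2

Answer: 0 0 0 2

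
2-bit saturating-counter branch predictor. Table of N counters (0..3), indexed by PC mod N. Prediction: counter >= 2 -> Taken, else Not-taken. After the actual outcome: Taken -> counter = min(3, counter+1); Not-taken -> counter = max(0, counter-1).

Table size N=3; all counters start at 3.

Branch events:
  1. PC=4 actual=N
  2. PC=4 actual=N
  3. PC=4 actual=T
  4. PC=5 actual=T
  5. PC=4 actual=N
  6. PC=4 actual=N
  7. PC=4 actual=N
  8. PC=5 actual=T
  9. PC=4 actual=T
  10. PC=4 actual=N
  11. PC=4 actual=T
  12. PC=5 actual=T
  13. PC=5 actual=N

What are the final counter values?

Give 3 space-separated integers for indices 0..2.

Ev 1: PC=4 idx=1 pred=T actual=N -> ctr[1]=2
Ev 2: PC=4 idx=1 pred=T actual=N -> ctr[1]=1
Ev 3: PC=4 idx=1 pred=N actual=T -> ctr[1]=2
Ev 4: PC=5 idx=2 pred=T actual=T -> ctr[2]=3
Ev 5: PC=4 idx=1 pred=T actual=N -> ctr[1]=1
Ev 6: PC=4 idx=1 pred=N actual=N -> ctr[1]=0
Ev 7: PC=4 idx=1 pred=N actual=N -> ctr[1]=0
Ev 8: PC=5 idx=2 pred=T actual=T -> ctr[2]=3
Ev 9: PC=4 idx=1 pred=N actual=T -> ctr[1]=1
Ev 10: PC=4 idx=1 pred=N actual=N -> ctr[1]=0
Ev 11: PC=4 idx=1 pred=N actual=T -> ctr[1]=1
Ev 12: PC=5 idx=2 pred=T actual=T -> ctr[2]=3
Ev 13: PC=5 idx=2 pred=T actual=N -> ctr[2]=2

Answer: 3 1 2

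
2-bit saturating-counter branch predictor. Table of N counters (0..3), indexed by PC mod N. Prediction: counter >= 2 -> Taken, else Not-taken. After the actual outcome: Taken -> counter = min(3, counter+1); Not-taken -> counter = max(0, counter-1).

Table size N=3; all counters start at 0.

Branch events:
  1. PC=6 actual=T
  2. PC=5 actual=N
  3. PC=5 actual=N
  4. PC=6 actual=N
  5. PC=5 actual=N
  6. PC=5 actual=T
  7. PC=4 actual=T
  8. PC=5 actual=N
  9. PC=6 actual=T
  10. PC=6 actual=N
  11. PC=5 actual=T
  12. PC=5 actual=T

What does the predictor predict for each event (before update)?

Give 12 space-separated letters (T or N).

Ev 1: PC=6 idx=0 pred=N actual=T -> ctr[0]=1
Ev 2: PC=5 idx=2 pred=N actual=N -> ctr[2]=0
Ev 3: PC=5 idx=2 pred=N actual=N -> ctr[2]=0
Ev 4: PC=6 idx=0 pred=N actual=N -> ctr[0]=0
Ev 5: PC=5 idx=2 pred=N actual=N -> ctr[2]=0
Ev 6: PC=5 idx=2 pred=N actual=T -> ctr[2]=1
Ev 7: PC=4 idx=1 pred=N actual=T -> ctr[1]=1
Ev 8: PC=5 idx=2 pred=N actual=N -> ctr[2]=0
Ev 9: PC=6 idx=0 pred=N actual=T -> ctr[0]=1
Ev 10: PC=6 idx=0 pred=N actual=N -> ctr[0]=0
Ev 11: PC=5 idx=2 pred=N actual=T -> ctr[2]=1
Ev 12: PC=5 idx=2 pred=N actual=T -> ctr[2]=2

Answer: N N N N N N N N N N N N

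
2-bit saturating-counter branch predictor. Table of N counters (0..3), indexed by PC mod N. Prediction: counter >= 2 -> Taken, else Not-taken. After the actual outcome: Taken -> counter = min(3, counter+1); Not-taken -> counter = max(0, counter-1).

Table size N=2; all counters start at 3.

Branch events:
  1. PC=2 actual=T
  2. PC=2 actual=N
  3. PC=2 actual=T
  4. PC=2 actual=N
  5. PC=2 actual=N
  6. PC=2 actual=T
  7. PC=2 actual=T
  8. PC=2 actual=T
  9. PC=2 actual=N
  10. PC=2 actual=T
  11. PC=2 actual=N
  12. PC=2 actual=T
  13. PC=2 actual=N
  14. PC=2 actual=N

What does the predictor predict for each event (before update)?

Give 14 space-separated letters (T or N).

Ev 1: PC=2 idx=0 pred=T actual=T -> ctr[0]=3
Ev 2: PC=2 idx=0 pred=T actual=N -> ctr[0]=2
Ev 3: PC=2 idx=0 pred=T actual=T -> ctr[0]=3
Ev 4: PC=2 idx=0 pred=T actual=N -> ctr[0]=2
Ev 5: PC=2 idx=0 pred=T actual=N -> ctr[0]=1
Ev 6: PC=2 idx=0 pred=N actual=T -> ctr[0]=2
Ev 7: PC=2 idx=0 pred=T actual=T -> ctr[0]=3
Ev 8: PC=2 idx=0 pred=T actual=T -> ctr[0]=3
Ev 9: PC=2 idx=0 pred=T actual=N -> ctr[0]=2
Ev 10: PC=2 idx=0 pred=T actual=T -> ctr[0]=3
Ev 11: PC=2 idx=0 pred=T actual=N -> ctr[0]=2
Ev 12: PC=2 idx=0 pred=T actual=T -> ctr[0]=3
Ev 13: PC=2 idx=0 pred=T actual=N -> ctr[0]=2
Ev 14: PC=2 idx=0 pred=T actual=N -> ctr[0]=1

Answer: T T T T T N T T T T T T T T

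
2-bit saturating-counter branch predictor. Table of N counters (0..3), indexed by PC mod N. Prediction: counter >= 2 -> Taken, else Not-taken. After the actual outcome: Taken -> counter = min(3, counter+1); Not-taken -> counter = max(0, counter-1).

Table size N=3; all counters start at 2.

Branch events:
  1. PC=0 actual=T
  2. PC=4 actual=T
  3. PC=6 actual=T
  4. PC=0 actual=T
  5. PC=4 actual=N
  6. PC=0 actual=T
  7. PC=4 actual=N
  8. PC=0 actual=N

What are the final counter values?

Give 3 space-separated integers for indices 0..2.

Answer: 2 1 2

Derivation:
Ev 1: PC=0 idx=0 pred=T actual=T -> ctr[0]=3
Ev 2: PC=4 idx=1 pred=T actual=T -> ctr[1]=3
Ev 3: PC=6 idx=0 pred=T actual=T -> ctr[0]=3
Ev 4: PC=0 idx=0 pred=T actual=T -> ctr[0]=3
Ev 5: PC=4 idx=1 pred=T actual=N -> ctr[1]=2
Ev 6: PC=0 idx=0 pred=T actual=T -> ctr[0]=3
Ev 7: PC=4 idx=1 pred=T actual=N -> ctr[1]=1
Ev 8: PC=0 idx=0 pred=T actual=N -> ctr[0]=2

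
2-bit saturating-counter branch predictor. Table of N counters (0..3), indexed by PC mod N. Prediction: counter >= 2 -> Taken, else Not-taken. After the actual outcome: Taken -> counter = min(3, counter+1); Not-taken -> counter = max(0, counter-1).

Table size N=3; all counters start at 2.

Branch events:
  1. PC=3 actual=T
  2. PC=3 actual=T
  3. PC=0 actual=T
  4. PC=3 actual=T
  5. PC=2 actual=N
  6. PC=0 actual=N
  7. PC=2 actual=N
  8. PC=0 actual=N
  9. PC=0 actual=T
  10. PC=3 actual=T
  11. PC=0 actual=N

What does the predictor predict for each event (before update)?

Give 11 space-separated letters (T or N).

Ev 1: PC=3 idx=0 pred=T actual=T -> ctr[0]=3
Ev 2: PC=3 idx=0 pred=T actual=T -> ctr[0]=3
Ev 3: PC=0 idx=0 pred=T actual=T -> ctr[0]=3
Ev 4: PC=3 idx=0 pred=T actual=T -> ctr[0]=3
Ev 5: PC=2 idx=2 pred=T actual=N -> ctr[2]=1
Ev 6: PC=0 idx=0 pred=T actual=N -> ctr[0]=2
Ev 7: PC=2 idx=2 pred=N actual=N -> ctr[2]=0
Ev 8: PC=0 idx=0 pred=T actual=N -> ctr[0]=1
Ev 9: PC=0 idx=0 pred=N actual=T -> ctr[0]=2
Ev 10: PC=3 idx=0 pred=T actual=T -> ctr[0]=3
Ev 11: PC=0 idx=0 pred=T actual=N -> ctr[0]=2

Answer: T T T T T T N T N T T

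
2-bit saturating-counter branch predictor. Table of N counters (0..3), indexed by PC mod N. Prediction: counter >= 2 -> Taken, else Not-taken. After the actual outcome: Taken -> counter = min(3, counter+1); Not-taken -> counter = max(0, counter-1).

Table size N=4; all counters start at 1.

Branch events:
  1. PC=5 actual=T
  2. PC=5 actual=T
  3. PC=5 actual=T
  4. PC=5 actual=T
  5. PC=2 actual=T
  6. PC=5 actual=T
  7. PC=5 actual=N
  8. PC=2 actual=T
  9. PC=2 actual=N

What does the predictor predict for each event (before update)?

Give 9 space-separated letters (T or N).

Ev 1: PC=5 idx=1 pred=N actual=T -> ctr[1]=2
Ev 2: PC=5 idx=1 pred=T actual=T -> ctr[1]=3
Ev 3: PC=5 idx=1 pred=T actual=T -> ctr[1]=3
Ev 4: PC=5 idx=1 pred=T actual=T -> ctr[1]=3
Ev 5: PC=2 idx=2 pred=N actual=T -> ctr[2]=2
Ev 6: PC=5 idx=1 pred=T actual=T -> ctr[1]=3
Ev 7: PC=5 idx=1 pred=T actual=N -> ctr[1]=2
Ev 8: PC=2 idx=2 pred=T actual=T -> ctr[2]=3
Ev 9: PC=2 idx=2 pred=T actual=N -> ctr[2]=2

Answer: N T T T N T T T T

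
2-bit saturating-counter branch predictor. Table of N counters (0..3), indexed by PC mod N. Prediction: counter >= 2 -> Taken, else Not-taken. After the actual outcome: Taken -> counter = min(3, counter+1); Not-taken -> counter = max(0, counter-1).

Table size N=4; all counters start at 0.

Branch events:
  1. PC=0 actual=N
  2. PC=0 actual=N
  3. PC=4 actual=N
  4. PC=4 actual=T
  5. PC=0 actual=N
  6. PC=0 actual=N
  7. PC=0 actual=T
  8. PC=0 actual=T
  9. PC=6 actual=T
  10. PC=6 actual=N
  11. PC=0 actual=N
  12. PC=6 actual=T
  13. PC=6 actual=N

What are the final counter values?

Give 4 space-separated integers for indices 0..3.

Ev 1: PC=0 idx=0 pred=N actual=N -> ctr[0]=0
Ev 2: PC=0 idx=0 pred=N actual=N -> ctr[0]=0
Ev 3: PC=4 idx=0 pred=N actual=N -> ctr[0]=0
Ev 4: PC=4 idx=0 pred=N actual=T -> ctr[0]=1
Ev 5: PC=0 idx=0 pred=N actual=N -> ctr[0]=0
Ev 6: PC=0 idx=0 pred=N actual=N -> ctr[0]=0
Ev 7: PC=0 idx=0 pred=N actual=T -> ctr[0]=1
Ev 8: PC=0 idx=0 pred=N actual=T -> ctr[0]=2
Ev 9: PC=6 idx=2 pred=N actual=T -> ctr[2]=1
Ev 10: PC=6 idx=2 pred=N actual=N -> ctr[2]=0
Ev 11: PC=0 idx=0 pred=T actual=N -> ctr[0]=1
Ev 12: PC=6 idx=2 pred=N actual=T -> ctr[2]=1
Ev 13: PC=6 idx=2 pred=N actual=N -> ctr[2]=0

Answer: 1 0 0 0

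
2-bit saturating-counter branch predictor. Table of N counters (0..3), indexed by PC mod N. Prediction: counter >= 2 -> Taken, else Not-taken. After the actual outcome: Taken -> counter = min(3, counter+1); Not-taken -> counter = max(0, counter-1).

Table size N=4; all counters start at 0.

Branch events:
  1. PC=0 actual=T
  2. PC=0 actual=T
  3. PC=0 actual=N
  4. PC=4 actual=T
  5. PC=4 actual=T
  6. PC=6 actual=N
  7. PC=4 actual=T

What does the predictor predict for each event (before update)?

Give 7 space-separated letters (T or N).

Ev 1: PC=0 idx=0 pred=N actual=T -> ctr[0]=1
Ev 2: PC=0 idx=0 pred=N actual=T -> ctr[0]=2
Ev 3: PC=0 idx=0 pred=T actual=N -> ctr[0]=1
Ev 4: PC=4 idx=0 pred=N actual=T -> ctr[0]=2
Ev 5: PC=4 idx=0 pred=T actual=T -> ctr[0]=3
Ev 6: PC=6 idx=2 pred=N actual=N -> ctr[2]=0
Ev 7: PC=4 idx=0 pred=T actual=T -> ctr[0]=3

Answer: N N T N T N T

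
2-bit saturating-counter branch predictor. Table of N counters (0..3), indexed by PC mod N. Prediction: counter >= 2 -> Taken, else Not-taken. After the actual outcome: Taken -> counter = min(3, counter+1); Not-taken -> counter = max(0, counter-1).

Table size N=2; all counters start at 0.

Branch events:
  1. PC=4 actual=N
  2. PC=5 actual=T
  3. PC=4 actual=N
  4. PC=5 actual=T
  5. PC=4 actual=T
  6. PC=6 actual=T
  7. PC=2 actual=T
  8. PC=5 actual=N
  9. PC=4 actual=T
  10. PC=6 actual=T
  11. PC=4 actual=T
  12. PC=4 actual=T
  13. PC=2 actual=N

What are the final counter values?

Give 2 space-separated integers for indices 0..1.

Answer: 2 1

Derivation:
Ev 1: PC=4 idx=0 pred=N actual=N -> ctr[0]=0
Ev 2: PC=5 idx=1 pred=N actual=T -> ctr[1]=1
Ev 3: PC=4 idx=0 pred=N actual=N -> ctr[0]=0
Ev 4: PC=5 idx=1 pred=N actual=T -> ctr[1]=2
Ev 5: PC=4 idx=0 pred=N actual=T -> ctr[0]=1
Ev 6: PC=6 idx=0 pred=N actual=T -> ctr[0]=2
Ev 7: PC=2 idx=0 pred=T actual=T -> ctr[0]=3
Ev 8: PC=5 idx=1 pred=T actual=N -> ctr[1]=1
Ev 9: PC=4 idx=0 pred=T actual=T -> ctr[0]=3
Ev 10: PC=6 idx=0 pred=T actual=T -> ctr[0]=3
Ev 11: PC=4 idx=0 pred=T actual=T -> ctr[0]=3
Ev 12: PC=4 idx=0 pred=T actual=T -> ctr[0]=3
Ev 13: PC=2 idx=0 pred=T actual=N -> ctr[0]=2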